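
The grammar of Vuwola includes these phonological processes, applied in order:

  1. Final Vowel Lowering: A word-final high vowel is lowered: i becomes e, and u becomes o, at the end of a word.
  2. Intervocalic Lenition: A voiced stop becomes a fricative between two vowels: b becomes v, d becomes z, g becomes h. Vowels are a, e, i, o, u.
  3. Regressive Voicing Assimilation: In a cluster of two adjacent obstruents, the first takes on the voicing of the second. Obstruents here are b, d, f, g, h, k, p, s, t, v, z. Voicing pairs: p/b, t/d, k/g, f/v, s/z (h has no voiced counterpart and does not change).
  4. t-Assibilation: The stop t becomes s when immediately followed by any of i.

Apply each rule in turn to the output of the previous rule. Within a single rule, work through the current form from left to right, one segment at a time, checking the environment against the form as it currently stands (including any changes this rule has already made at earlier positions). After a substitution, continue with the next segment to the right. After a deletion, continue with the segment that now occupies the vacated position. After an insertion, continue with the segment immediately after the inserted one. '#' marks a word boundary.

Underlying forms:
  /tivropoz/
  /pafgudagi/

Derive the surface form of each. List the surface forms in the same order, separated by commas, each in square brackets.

/tivropoz/:
  1 Final Vowel Lowering: no change — [tivropoz]
  2 Intervocalic Lenition: no change — [tivropoz]
  3 Regressive Voicing Assimilation: no change — [tivropoz]
  4 t-Assibilation: [tivropoz] → [sivropoz]
/pafgudagi/:
  1 Final Vowel Lowering: [pafgudagi] → [pafgudage]
  2 Intervocalic Lenition: [pafgudage] → [pafguzahe]
  3 Regressive Voicing Assimilation: [pafguzahe] → [pavguzahe]
  4 t-Assibilation: no change — [pavguzahe]

[sivropoz], [pavguzahe]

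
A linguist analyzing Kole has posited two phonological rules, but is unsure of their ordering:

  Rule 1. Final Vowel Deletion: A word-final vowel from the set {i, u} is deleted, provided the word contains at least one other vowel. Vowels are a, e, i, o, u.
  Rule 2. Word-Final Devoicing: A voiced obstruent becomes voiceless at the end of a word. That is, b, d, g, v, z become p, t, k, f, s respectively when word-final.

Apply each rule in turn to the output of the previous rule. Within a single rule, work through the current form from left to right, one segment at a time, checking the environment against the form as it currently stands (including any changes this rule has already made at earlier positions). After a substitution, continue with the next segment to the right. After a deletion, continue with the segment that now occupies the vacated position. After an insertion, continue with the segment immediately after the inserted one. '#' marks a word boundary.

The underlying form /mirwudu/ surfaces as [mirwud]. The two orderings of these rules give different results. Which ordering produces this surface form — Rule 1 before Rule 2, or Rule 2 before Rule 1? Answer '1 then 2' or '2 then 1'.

2 then 1

Order 1 then 2:
  1 Final Vowel Deletion: [mirwudu] → [mirwud]
  2 Word-Final Devoicing: [mirwud] → [mirwut]
  result: [mirwut]
Order 2 then 1:
  2 Word-Final Devoicing: no change — [mirwudu]
  1 Final Vowel Deletion: [mirwudu] → [mirwud]
  result: [mirwud]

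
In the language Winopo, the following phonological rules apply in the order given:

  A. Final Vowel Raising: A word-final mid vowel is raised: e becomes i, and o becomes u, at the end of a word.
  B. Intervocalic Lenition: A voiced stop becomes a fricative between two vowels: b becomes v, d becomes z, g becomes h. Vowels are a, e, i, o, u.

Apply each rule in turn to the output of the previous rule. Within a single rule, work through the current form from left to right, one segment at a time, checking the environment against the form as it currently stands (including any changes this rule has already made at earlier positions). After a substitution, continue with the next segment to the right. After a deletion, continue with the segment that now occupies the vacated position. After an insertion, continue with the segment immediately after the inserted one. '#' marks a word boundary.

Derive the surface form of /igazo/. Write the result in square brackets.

A Final Vowel Raising: [igazo] → [igazu]
B Intervocalic Lenition: [igazu] → [ihazu]

[ihazu]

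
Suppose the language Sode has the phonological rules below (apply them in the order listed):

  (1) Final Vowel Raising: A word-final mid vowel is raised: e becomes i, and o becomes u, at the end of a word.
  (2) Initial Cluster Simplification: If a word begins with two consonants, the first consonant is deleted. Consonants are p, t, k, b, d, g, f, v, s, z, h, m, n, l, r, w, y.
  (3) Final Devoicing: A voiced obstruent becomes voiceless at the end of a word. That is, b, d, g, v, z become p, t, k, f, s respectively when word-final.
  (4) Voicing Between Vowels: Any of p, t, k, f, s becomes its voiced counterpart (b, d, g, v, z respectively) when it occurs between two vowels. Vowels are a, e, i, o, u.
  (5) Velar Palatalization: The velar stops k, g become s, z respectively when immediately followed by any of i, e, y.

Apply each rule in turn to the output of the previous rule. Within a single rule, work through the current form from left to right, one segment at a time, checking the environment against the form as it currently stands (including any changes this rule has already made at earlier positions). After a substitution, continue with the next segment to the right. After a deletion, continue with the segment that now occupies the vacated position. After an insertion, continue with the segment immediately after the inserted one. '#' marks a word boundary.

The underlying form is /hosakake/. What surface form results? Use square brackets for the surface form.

[hozagazi]

(1) Final Vowel Raising: [hosakake] → [hosakaki]
(2) Initial Cluster Simplification: no change — [hosakaki]
(3) Final Devoicing: no change — [hosakaki]
(4) Voicing Between Vowels: [hosakaki] → [hozagagi]
(5) Velar Palatalization: [hozagagi] → [hozagazi]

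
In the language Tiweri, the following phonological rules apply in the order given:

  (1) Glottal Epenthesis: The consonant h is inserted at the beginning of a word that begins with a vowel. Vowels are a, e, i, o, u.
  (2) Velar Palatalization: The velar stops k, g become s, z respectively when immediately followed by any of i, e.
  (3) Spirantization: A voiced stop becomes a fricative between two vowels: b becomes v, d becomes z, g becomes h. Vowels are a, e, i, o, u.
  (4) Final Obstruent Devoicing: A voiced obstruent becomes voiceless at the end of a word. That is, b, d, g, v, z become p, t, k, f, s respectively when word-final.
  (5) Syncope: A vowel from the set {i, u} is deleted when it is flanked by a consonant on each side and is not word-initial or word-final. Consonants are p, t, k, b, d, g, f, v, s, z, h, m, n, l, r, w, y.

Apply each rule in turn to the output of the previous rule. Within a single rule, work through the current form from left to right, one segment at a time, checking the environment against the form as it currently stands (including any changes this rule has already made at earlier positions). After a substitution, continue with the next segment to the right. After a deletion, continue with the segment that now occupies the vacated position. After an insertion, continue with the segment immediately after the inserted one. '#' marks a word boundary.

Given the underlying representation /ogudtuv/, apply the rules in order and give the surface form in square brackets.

[hohdtf]

(1) Glottal Epenthesis: [ogudtuv] → [hogudtuv]
(2) Velar Palatalization: no change — [hogudtuv]
(3) Spirantization: [hogudtuv] → [hohudtuv]
(4) Final Obstruent Devoicing: [hohudtuv] → [hohudtuf]
(5) Syncope: [hohudtuf] → [hohdtf]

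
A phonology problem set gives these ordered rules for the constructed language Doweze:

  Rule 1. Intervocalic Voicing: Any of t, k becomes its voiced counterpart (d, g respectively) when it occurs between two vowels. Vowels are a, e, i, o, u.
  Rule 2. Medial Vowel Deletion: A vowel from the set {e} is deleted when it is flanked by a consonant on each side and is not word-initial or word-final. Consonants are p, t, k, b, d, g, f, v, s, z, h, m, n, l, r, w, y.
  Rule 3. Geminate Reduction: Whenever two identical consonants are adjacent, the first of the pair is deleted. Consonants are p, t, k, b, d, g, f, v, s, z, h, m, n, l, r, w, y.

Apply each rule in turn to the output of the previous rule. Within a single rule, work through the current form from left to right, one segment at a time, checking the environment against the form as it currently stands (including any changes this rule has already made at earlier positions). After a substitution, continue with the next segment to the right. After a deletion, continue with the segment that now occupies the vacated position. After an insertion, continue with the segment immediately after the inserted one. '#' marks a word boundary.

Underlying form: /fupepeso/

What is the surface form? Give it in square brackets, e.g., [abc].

Rule 1 Intervocalic Voicing: no change — [fupepeso]
Rule 2 Medial Vowel Deletion: [fupepeso] → [fuppso]
Rule 3 Geminate Reduction: [fuppso] → [fupso]

[fupso]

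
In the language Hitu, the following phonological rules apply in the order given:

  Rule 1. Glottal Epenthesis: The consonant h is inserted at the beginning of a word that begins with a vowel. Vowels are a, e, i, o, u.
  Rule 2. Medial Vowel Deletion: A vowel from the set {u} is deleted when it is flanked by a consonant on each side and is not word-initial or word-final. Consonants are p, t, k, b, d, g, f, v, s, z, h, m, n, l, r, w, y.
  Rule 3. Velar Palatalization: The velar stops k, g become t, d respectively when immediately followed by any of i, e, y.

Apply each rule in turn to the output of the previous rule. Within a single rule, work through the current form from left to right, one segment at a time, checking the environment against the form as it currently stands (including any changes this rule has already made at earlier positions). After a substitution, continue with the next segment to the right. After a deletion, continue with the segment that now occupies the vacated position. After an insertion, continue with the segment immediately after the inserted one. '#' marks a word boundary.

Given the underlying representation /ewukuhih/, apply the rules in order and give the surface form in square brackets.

[hewkhih]

Rule 1 Glottal Epenthesis: [ewukuhih] → [hewukuhih]
Rule 2 Medial Vowel Deletion: [hewukuhih] → [hewkhih]
Rule 3 Velar Palatalization: no change — [hewkhih]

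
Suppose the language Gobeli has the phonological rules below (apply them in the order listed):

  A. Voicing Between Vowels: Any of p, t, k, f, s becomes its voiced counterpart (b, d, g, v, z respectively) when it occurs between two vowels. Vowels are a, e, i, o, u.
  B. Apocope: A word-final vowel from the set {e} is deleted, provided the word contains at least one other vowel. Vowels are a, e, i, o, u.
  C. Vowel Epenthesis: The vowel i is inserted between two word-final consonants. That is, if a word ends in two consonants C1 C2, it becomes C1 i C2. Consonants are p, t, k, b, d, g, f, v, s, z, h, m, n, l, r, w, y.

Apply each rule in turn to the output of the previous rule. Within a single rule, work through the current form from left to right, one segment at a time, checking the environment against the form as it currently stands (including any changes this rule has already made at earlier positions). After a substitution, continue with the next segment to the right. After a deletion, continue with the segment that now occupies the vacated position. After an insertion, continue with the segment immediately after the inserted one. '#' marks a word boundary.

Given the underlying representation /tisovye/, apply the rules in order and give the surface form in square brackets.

A Voicing Between Vowels: [tisovye] → [tizovye]
B Apocope: [tizovye] → [tizovy]
C Vowel Epenthesis: [tizovy] → [tizoviy]

[tizoviy]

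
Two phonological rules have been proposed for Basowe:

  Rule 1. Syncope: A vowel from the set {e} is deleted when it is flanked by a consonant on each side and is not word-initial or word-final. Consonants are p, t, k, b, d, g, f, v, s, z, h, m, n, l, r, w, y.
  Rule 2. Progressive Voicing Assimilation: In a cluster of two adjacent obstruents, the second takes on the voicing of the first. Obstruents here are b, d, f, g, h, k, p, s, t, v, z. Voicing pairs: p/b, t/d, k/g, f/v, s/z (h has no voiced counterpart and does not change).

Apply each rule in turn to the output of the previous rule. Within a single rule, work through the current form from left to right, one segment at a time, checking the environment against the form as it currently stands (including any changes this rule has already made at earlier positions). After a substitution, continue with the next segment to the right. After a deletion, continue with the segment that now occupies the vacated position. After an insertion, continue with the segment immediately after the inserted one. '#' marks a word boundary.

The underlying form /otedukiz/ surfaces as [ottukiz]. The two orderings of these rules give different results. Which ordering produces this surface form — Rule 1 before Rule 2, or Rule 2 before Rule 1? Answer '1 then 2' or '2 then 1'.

Order 1 then 2:
  1 Syncope: [otedukiz] → [otdukiz]
  2 Progressive Voicing Assimilation: [otdukiz] → [ottukiz]
  result: [ottukiz]
Order 2 then 1:
  2 Progressive Voicing Assimilation: no change — [otedukiz]
  1 Syncope: [otedukiz] → [otdukiz]
  result: [otdukiz]

1 then 2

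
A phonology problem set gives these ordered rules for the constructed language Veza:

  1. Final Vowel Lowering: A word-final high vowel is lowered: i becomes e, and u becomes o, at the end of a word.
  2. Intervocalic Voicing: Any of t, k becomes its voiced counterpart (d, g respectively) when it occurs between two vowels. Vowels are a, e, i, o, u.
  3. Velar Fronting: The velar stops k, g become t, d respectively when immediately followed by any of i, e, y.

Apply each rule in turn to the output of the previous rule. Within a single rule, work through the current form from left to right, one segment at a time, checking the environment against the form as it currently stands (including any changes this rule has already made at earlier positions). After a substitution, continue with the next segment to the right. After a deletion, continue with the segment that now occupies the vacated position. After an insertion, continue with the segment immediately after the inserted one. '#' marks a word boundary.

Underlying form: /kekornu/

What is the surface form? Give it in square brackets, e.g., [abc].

[tegorno]

1 Final Vowel Lowering: [kekornu] → [kekorno]
2 Intervocalic Voicing: [kekorno] → [kegorno]
3 Velar Fronting: [kegorno] → [tegorno]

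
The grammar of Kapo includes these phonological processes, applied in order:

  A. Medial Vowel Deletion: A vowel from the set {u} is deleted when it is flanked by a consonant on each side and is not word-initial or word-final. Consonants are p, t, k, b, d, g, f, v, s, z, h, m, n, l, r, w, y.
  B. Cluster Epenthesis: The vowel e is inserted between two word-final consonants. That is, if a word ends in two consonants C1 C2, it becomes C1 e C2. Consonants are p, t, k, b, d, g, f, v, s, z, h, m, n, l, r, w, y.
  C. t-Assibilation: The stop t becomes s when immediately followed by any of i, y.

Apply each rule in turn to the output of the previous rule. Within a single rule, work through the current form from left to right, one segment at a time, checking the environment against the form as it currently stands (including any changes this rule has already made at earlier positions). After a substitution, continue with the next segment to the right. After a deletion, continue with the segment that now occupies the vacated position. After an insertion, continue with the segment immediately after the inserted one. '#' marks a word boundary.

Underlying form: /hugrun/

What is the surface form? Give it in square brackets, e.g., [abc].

A Medial Vowel Deletion: [hugrun] → [hgrn]
B Cluster Epenthesis: [hgrn] → [hgren]
C t-Assibilation: no change — [hgren]

[hgren]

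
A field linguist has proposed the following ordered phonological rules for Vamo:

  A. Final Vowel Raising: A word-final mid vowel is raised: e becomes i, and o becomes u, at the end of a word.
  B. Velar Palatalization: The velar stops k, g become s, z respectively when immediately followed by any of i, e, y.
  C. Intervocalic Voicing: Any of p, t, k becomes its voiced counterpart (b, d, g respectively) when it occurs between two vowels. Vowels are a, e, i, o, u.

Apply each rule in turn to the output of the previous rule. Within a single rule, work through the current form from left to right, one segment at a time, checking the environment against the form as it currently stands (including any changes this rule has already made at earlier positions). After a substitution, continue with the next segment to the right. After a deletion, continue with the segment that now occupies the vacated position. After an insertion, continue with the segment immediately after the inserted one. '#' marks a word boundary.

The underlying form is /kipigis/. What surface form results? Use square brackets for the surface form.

A Final Vowel Raising: no change — [kipigis]
B Velar Palatalization: [kipigis] → [sipizis]
C Intervocalic Voicing: [sipizis] → [sibizis]

[sibizis]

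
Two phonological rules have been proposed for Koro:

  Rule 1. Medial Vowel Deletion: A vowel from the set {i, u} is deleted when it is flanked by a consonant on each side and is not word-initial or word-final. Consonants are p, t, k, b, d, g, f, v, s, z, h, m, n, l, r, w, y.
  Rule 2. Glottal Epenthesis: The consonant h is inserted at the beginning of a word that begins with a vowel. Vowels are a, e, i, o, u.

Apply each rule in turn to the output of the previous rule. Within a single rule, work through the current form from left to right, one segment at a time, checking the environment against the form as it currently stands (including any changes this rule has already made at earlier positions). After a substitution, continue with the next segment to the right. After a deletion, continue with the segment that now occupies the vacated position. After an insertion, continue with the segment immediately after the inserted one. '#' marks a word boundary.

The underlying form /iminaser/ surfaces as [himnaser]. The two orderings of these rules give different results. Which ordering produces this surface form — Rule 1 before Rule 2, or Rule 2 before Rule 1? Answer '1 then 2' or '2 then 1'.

Order 1 then 2:
  1 Medial Vowel Deletion: [iminaser] → [imnaser]
  2 Glottal Epenthesis: [imnaser] → [himnaser]
  result: [himnaser]
Order 2 then 1:
  2 Glottal Epenthesis: [iminaser] → [himinaser]
  1 Medial Vowel Deletion: [himinaser] → [hmnaser]
  result: [hmnaser]

1 then 2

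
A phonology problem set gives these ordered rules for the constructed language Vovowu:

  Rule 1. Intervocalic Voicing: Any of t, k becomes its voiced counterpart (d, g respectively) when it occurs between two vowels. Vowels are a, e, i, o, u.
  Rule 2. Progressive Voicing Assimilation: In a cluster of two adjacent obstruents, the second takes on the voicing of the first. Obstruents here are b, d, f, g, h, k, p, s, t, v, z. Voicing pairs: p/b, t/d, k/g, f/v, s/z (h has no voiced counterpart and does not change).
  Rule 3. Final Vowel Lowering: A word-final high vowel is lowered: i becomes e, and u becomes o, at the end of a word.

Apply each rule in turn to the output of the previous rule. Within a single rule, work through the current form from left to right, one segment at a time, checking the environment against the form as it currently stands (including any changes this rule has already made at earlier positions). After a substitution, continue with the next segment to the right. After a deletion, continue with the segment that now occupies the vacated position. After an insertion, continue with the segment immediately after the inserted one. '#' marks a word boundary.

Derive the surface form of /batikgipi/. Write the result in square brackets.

Rule 1 Intervocalic Voicing: [batikgipi] → [badikgipi]
Rule 2 Progressive Voicing Assimilation: [badikgipi] → [badikkipi]
Rule 3 Final Vowel Lowering: [badikkipi] → [badikkipe]

[badikkipe]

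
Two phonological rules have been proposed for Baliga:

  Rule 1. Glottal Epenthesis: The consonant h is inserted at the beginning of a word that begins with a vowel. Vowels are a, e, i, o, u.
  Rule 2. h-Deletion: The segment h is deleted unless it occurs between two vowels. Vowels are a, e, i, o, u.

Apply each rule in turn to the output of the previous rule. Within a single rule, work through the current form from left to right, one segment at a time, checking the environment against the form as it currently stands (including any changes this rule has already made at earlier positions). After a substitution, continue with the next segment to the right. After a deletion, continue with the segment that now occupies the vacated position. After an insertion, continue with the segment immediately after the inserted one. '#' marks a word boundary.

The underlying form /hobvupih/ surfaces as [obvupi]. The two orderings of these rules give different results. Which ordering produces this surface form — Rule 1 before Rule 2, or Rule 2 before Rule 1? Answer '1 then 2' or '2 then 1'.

Order 1 then 2:
  1 Glottal Epenthesis: no change — [hobvupih]
  2 h-Deletion: [hobvupih] → [obvupi]
  result: [obvupi]
Order 2 then 1:
  2 h-Deletion: [hobvupih] → [obvupi]
  1 Glottal Epenthesis: [obvupi] → [hobvupi]
  result: [hobvupi]

1 then 2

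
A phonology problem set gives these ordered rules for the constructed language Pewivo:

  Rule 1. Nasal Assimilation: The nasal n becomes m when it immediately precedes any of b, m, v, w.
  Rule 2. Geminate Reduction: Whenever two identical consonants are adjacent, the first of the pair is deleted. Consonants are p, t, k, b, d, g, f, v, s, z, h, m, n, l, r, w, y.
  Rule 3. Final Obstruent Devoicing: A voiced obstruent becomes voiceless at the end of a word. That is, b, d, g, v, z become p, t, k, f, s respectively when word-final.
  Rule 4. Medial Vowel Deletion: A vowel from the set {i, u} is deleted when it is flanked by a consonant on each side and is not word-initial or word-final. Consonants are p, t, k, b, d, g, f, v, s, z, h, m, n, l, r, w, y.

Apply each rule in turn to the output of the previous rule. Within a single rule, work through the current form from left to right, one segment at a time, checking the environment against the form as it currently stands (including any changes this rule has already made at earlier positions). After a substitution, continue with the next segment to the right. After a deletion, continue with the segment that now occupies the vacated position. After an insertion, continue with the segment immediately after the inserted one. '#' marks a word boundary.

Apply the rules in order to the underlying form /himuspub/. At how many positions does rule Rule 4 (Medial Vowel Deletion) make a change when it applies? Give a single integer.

3

Rule 1 Nasal Assimilation: no change — [himuspub]
Rule 2 Geminate Reduction: no change — [himuspub]
Rule 3 Final Obstruent Devoicing: [himuspub] → [himuspup]
Rule 4 Medial Vowel Deletion: [himuspup] → [hmspp]
Rule Rule 4 changed 3 position(s).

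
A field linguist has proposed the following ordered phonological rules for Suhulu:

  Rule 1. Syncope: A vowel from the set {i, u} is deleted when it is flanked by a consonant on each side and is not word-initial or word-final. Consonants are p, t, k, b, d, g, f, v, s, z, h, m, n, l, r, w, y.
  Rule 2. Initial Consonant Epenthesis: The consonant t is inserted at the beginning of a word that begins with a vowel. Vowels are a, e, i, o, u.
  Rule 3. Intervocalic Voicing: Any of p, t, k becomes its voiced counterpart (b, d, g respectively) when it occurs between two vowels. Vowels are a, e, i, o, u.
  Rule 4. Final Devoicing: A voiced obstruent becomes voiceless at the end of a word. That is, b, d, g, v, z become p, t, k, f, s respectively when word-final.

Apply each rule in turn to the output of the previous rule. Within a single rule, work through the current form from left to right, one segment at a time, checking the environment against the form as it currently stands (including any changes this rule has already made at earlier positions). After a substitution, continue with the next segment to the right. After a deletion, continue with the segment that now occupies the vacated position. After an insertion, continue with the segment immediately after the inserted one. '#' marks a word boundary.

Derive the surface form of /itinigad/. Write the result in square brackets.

[titngat]

Rule 1 Syncope: [itinigad] → [itngad]
Rule 2 Initial Consonant Epenthesis: [itngad] → [titngad]
Rule 3 Intervocalic Voicing: no change — [titngad]
Rule 4 Final Devoicing: [titngad] → [titngat]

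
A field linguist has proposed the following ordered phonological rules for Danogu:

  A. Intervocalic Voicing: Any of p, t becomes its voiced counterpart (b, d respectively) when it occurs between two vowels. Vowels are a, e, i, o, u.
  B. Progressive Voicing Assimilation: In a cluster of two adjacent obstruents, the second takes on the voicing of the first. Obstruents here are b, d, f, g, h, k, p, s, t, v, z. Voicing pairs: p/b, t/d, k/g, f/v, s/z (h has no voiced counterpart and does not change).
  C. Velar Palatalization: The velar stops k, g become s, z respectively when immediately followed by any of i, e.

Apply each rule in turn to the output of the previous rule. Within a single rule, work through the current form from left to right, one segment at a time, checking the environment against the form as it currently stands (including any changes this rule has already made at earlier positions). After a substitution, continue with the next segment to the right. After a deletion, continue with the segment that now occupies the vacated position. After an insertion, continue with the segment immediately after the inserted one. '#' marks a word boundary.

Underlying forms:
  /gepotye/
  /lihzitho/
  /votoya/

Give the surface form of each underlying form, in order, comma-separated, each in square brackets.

/gepotye/:
  A Intervocalic Voicing: [gepotye] → [gebotye]
  B Progressive Voicing Assimilation: no change — [gebotye]
  C Velar Palatalization: [gebotye] → [zebotye]
/lihzitho/:
  A Intervocalic Voicing: no change — [lihzitho]
  B Progressive Voicing Assimilation: [lihzitho] → [lihsitho]
  C Velar Palatalization: no change — [lihsitho]
/votoya/:
  A Intervocalic Voicing: [votoya] → [vodoya]
  B Progressive Voicing Assimilation: no change — [vodoya]
  C Velar Palatalization: no change — [vodoya]

[zebotye], [lihsitho], [vodoya]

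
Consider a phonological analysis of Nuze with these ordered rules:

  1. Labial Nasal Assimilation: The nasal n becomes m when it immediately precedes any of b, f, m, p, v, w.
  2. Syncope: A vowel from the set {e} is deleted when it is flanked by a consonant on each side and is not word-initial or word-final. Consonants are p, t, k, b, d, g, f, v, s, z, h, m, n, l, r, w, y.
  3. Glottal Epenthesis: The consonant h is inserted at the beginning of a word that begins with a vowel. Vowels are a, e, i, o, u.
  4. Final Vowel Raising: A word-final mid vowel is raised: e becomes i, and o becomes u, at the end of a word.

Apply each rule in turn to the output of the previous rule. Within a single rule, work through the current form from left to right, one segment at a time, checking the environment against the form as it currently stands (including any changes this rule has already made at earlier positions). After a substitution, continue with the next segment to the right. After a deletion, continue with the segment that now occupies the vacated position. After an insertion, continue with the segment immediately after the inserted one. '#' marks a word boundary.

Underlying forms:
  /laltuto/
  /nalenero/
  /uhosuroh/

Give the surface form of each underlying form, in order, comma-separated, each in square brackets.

/laltuto/:
  1 Labial Nasal Assimilation: no change — [laltuto]
  2 Syncope: no change — [laltuto]
  3 Glottal Epenthesis: no change — [laltuto]
  4 Final Vowel Raising: [laltuto] → [laltutu]
/nalenero/:
  1 Labial Nasal Assimilation: no change — [nalenero]
  2 Syncope: [nalenero] → [nalnro]
  3 Glottal Epenthesis: no change — [nalnro]
  4 Final Vowel Raising: [nalnro] → [nalnru]
/uhosuroh/:
  1 Labial Nasal Assimilation: no change — [uhosuroh]
  2 Syncope: no change — [uhosuroh]
  3 Glottal Epenthesis: [uhosuroh] → [huhosuroh]
  4 Final Vowel Raising: no change — [huhosuroh]

[laltutu], [nalnru], [huhosuroh]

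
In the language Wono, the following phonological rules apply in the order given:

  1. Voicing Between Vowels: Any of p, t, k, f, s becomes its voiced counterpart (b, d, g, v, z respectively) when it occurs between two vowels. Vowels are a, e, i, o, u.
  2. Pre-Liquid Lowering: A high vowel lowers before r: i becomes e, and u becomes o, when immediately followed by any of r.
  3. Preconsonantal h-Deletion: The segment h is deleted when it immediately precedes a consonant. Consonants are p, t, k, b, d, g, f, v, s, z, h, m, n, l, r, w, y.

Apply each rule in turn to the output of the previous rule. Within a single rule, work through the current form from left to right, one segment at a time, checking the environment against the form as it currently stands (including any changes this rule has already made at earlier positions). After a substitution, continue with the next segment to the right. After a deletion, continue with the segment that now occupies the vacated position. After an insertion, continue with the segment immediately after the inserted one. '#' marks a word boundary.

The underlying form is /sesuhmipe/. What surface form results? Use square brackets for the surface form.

1 Voicing Between Vowels: [sesuhmipe] → [sezuhmibe]
2 Pre-Liquid Lowering: no change — [sezuhmibe]
3 Preconsonantal h-Deletion: [sezuhmibe] → [sezumibe]

[sezumibe]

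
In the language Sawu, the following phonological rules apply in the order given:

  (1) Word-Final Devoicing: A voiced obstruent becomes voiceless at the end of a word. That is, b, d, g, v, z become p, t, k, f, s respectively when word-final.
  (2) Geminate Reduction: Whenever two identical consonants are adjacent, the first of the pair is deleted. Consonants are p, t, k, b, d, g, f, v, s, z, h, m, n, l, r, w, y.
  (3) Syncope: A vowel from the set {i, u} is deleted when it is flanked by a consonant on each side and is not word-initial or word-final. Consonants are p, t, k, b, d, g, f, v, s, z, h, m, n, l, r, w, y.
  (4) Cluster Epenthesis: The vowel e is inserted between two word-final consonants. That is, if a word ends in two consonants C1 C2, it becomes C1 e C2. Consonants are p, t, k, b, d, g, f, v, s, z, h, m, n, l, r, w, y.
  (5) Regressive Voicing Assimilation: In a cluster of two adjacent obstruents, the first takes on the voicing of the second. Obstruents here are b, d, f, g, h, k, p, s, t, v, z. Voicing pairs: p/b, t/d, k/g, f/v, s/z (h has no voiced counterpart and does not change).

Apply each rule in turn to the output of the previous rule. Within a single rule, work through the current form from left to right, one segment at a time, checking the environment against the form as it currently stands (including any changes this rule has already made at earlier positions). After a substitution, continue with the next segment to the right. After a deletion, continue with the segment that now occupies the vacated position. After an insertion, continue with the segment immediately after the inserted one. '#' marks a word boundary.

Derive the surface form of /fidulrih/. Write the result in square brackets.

[vdlreh]

(1) Word-Final Devoicing: no change — [fidulrih]
(2) Geminate Reduction: no change — [fidulrih]
(3) Syncope: [fidulrih] → [fdlrh]
(4) Cluster Epenthesis: [fdlrh] → [fdlreh]
(5) Regressive Voicing Assimilation: [fdlreh] → [vdlreh]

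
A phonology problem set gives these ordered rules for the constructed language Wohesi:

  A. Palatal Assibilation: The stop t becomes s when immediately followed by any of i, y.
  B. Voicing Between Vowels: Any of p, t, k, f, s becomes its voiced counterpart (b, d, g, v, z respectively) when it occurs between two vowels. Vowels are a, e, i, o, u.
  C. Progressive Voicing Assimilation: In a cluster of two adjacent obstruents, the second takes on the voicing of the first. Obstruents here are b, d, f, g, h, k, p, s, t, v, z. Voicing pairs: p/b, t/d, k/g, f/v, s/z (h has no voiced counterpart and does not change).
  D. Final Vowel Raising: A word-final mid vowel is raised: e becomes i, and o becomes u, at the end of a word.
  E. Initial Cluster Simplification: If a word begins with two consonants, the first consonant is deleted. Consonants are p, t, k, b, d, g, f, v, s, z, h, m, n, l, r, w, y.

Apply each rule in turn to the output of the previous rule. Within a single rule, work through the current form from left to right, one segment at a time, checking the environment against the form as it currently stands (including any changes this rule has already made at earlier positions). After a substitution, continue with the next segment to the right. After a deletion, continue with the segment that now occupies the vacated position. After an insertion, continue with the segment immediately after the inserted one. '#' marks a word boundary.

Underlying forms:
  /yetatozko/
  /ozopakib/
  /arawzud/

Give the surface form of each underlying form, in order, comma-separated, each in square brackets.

/yetatozko/:
  A Palatal Assibilation: no change — [yetatozko]
  B Voicing Between Vowels: [yetatozko] → [yedadozko]
  C Progressive Voicing Assimilation: [yedadozko] → [yedadozgo]
  D Final Vowel Raising: [yedadozgo] → [yedadozgu]
  E Initial Cluster Simplification: no change — [yedadozgu]
/ozopakib/:
  A Palatal Assibilation: no change — [ozopakib]
  B Voicing Between Vowels: [ozopakib] → [ozobagib]
  C Progressive Voicing Assimilation: no change — [ozobagib]
  D Final Vowel Raising: no change — [ozobagib]
  E Initial Cluster Simplification: no change — [ozobagib]
/arawzud/:
  A Palatal Assibilation: no change — [arawzud]
  B Voicing Between Vowels: no change — [arawzud]
  C Progressive Voicing Assimilation: no change — [arawzud]
  D Final Vowel Raising: no change — [arawzud]
  E Initial Cluster Simplification: no change — [arawzud]

[yedadozgu], [ozobagib], [arawzud]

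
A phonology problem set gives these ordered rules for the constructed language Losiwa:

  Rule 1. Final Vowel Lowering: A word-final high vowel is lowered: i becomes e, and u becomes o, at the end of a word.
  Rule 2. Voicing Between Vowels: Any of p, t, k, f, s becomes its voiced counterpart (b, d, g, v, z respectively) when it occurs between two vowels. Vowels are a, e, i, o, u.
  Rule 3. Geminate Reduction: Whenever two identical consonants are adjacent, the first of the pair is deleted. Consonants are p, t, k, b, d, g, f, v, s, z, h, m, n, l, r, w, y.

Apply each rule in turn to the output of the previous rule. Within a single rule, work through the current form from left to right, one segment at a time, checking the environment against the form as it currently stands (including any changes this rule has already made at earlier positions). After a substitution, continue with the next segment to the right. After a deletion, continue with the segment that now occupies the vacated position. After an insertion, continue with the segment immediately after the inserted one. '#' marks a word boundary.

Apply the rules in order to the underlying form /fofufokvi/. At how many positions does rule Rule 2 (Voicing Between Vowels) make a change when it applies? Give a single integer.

Rule 1 Final Vowel Lowering: [fofufokvi] → [fofufokve]
Rule 2 Voicing Between Vowels: [fofufokve] → [fovuvokve]
Rule 3 Geminate Reduction: no change — [fovuvokve]
Rule Rule 2 changed 2 position(s).

2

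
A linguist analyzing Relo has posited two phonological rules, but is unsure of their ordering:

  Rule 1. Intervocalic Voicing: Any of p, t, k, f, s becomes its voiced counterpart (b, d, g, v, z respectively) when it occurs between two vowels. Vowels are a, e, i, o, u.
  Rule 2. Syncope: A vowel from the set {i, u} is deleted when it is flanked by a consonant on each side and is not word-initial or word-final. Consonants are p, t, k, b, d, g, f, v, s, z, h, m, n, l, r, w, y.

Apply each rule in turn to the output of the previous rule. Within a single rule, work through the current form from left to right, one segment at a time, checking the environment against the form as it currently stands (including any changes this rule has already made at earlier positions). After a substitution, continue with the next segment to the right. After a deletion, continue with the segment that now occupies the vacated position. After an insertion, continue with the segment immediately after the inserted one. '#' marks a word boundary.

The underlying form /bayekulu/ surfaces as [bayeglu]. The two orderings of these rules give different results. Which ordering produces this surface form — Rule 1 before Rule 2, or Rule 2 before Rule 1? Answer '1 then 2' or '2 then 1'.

1 then 2

Order 1 then 2:
  1 Intervocalic Voicing: [bayekulu] → [bayegulu]
  2 Syncope: [bayegulu] → [bayeglu]
  result: [bayeglu]
Order 2 then 1:
  2 Syncope: [bayekulu] → [bayeklu]
  1 Intervocalic Voicing: no change — [bayeklu]
  result: [bayeklu]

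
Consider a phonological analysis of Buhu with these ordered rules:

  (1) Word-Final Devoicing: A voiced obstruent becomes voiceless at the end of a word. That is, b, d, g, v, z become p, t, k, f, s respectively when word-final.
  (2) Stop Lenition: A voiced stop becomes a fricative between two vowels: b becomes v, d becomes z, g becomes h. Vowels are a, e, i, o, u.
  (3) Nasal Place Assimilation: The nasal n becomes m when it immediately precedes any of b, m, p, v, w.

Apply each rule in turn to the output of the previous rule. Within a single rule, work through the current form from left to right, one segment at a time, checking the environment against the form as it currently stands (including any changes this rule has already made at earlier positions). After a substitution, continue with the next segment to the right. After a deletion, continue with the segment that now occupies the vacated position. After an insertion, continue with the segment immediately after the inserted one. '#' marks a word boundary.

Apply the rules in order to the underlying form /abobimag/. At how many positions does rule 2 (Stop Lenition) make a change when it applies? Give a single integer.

2

(1) Word-Final Devoicing: [abobimag] → [abobimak]
(2) Stop Lenition: [abobimak] → [avovimak]
(3) Nasal Place Assimilation: no change — [avovimak]
Rule 2 changed 2 position(s).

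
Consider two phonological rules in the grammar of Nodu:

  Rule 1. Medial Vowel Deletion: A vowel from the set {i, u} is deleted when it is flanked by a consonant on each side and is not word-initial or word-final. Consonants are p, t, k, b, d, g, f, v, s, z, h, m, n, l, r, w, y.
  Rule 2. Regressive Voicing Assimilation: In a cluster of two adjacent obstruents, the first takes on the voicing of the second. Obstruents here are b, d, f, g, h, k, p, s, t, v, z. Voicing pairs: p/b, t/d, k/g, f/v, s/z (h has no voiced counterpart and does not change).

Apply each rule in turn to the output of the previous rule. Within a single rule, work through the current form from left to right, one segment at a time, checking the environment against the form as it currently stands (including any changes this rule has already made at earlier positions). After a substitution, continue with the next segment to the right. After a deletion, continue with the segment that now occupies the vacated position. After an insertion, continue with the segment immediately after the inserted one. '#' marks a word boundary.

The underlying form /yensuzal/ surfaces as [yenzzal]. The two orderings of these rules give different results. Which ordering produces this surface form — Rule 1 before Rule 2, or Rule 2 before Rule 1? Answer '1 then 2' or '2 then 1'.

1 then 2

Order 1 then 2:
  1 Medial Vowel Deletion: [yensuzal] → [yenszal]
  2 Regressive Voicing Assimilation: [yenszal] → [yenzzal]
  result: [yenzzal]
Order 2 then 1:
  2 Regressive Voicing Assimilation: no change — [yensuzal]
  1 Medial Vowel Deletion: [yensuzal] → [yenszal]
  result: [yenszal]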